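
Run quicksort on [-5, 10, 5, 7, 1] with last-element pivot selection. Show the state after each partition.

Partition 1: pivot=1 at index 1 -> [-5, 1, 5, 7, 10]
Partition 2: pivot=10 at index 4 -> [-5, 1, 5, 7, 10]
Partition 3: pivot=7 at index 3 -> [-5, 1, 5, 7, 10]


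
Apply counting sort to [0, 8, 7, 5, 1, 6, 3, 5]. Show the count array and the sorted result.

Count array: [1, 1, 0, 1, 0, 2, 1, 1, 1]
(count[i] = number of elements equal to i)
Cumulative count: [1, 2, 2, 3, 3, 5, 6, 7, 8]
Sorted: [0, 1, 3, 5, 5, 6, 7, 8]


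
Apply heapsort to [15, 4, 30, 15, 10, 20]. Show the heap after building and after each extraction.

Build heap: [30, 15, 20, 4, 10, 15]
Extract 30: [20, 15, 15, 4, 10, 30]
Extract 20: [15, 10, 15, 4, 20, 30]
Extract 15: [15, 10, 4, 15, 20, 30]
Extract 15: [10, 4, 15, 15, 20, 30]
Extract 10: [4, 10, 15, 15, 20, 30]


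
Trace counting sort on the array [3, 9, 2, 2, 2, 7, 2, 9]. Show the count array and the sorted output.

Count array: [0, 0, 4, 1, 0, 0, 0, 1, 0, 2]
(count[i] = number of elements equal to i)
Cumulative count: [0, 0, 4, 5, 5, 5, 5, 6, 6, 8]
Sorted: [2, 2, 2, 2, 3, 7, 9, 9]


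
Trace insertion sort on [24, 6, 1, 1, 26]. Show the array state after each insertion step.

First element 24 is already 'sorted'
Insert 6: shifted 1 elements -> [6, 24, 1, 1, 26]
Insert 1: shifted 2 elements -> [1, 6, 24, 1, 26]
Insert 1: shifted 2 elements -> [1, 1, 6, 24, 26]
Insert 26: shifted 0 elements -> [1, 1, 6, 24, 26]


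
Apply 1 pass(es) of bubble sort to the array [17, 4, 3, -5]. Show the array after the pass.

After pass 1: [4, 3, -5, 17] (3 swaps)
Total swaps: 3


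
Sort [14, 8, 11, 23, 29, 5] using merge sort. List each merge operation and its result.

Divide and conquer:
  Merge [8] + [11] -> [8, 11]
  Merge [14] + [8, 11] -> [8, 11, 14]
  Merge [29] + [5] -> [5, 29]
  Merge [23] + [5, 29] -> [5, 23, 29]
  Merge [8, 11, 14] + [5, 23, 29] -> [5, 8, 11, 14, 23, 29]


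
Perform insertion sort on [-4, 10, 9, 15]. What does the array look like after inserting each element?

First element -4 is already 'sorted'
Insert 10: shifted 0 elements -> [-4, 10, 9, 15]
Insert 9: shifted 1 elements -> [-4, 9, 10, 15]
Insert 15: shifted 0 elements -> [-4, 9, 10, 15]


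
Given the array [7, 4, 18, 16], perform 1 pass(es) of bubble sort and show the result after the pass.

After pass 1: [4, 7, 16, 18] (2 swaps)
Total swaps: 2


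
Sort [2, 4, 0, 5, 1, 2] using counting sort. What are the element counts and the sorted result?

Count array: [1, 1, 2, 0, 1, 1]
(count[i] = number of elements equal to i)
Cumulative count: [1, 2, 4, 4, 5, 6]
Sorted: [0, 1, 2, 2, 4, 5]


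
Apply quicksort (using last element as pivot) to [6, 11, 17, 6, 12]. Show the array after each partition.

Partition 1: pivot=12 at index 3 -> [6, 11, 6, 12, 17]
Partition 2: pivot=6 at index 1 -> [6, 6, 11, 12, 17]


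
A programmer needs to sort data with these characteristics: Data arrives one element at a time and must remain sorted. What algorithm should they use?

Best choice: Insertion sort
Reason: Insertion sort naturally handles online/streaming input by inserting each new element into sorted position


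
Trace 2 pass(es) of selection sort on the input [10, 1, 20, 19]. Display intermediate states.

Pass 1: Select minimum 1 at index 1, swap -> [1, 10, 20, 19]
Pass 2: Select minimum 10 at index 1, swap -> [1, 10, 20, 19]


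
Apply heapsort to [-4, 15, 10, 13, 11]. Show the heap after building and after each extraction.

Build heap: [15, 13, 10, -4, 11]
Extract 15: [13, 11, 10, -4, 15]
Extract 13: [11, -4, 10, 13, 15]
Extract 11: [10, -4, 11, 13, 15]
Extract 10: [-4, 10, 11, 13, 15]


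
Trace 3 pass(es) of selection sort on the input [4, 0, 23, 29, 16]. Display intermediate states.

Pass 1: Select minimum 0 at index 1, swap -> [0, 4, 23, 29, 16]
Pass 2: Select minimum 4 at index 1, swap -> [0, 4, 23, 29, 16]
Pass 3: Select minimum 16 at index 4, swap -> [0, 4, 16, 29, 23]


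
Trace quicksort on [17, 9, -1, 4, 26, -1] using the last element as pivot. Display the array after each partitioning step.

Partition 1: pivot=-1 at index 1 -> [-1, -1, 17, 4, 26, 9]
Partition 2: pivot=9 at index 3 -> [-1, -1, 4, 9, 26, 17]
Partition 3: pivot=17 at index 4 -> [-1, -1, 4, 9, 17, 26]


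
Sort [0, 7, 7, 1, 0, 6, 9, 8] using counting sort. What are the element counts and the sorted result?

Count array: [2, 1, 0, 0, 0, 0, 1, 2, 1, 1]
(count[i] = number of elements equal to i)
Cumulative count: [2, 3, 3, 3, 3, 3, 4, 6, 7, 8]
Sorted: [0, 0, 1, 6, 7, 7, 8, 9]


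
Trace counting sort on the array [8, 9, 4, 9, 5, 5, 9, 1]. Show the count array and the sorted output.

Count array: [0, 1, 0, 0, 1, 2, 0, 0, 1, 3]
(count[i] = number of elements equal to i)
Cumulative count: [0, 1, 1, 1, 2, 4, 4, 4, 5, 8]
Sorted: [1, 4, 5, 5, 8, 9, 9, 9]


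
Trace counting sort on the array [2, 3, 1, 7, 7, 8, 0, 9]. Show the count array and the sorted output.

Count array: [1, 1, 1, 1, 0, 0, 0, 2, 1, 1]
(count[i] = number of elements equal to i)
Cumulative count: [1, 2, 3, 4, 4, 4, 4, 6, 7, 8]
Sorted: [0, 1, 2, 3, 7, 7, 8, 9]


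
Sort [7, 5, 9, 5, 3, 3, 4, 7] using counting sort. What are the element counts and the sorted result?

Count array: [0, 0, 0, 2, 1, 2, 0, 2, 0, 1]
(count[i] = number of elements equal to i)
Cumulative count: [0, 0, 0, 2, 3, 5, 5, 7, 7, 8]
Sorted: [3, 3, 4, 5, 5, 7, 7, 9]


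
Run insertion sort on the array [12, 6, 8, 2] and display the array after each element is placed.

First element 12 is already 'sorted'
Insert 6: shifted 1 elements -> [6, 12, 8, 2]
Insert 8: shifted 1 elements -> [6, 8, 12, 2]
Insert 2: shifted 3 elements -> [2, 6, 8, 12]


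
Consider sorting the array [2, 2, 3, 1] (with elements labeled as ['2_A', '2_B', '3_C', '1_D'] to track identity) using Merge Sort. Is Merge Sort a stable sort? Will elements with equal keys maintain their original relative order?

Trace Merge Sort on the labeled array (the key is the number; the letter only tracks identity):
  Merge [2_A] + [2_B] -> [2_A, 2_B]
  Merge [3_C] + [1_D] -> [1_D, 3_C]
  Merge [2_A, 2_B] + [1_D, 3_C] -> [1_D, 2_A, 2_B, 3_C]
Final order: [1_D, 2_A, 2_B, 3_C]
Equal keys:
  value 2: originally 2_A, 2_B; after sorting 2_A, 2_B -> order preserved
All equal keys kept their original relative order. Merge Sort is stable: when the heads of the two halves are equal the merge takes from the left half first.
Answer: Stable


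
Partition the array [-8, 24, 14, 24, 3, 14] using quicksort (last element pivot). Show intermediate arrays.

Partition 1: pivot=14 at index 3 -> [-8, 14, 3, 14, 24, 24]
Partition 2: pivot=3 at index 1 -> [-8, 3, 14, 14, 24, 24]
Partition 3: pivot=24 at index 5 -> [-8, 3, 14, 14, 24, 24]


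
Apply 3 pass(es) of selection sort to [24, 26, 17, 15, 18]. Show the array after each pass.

Pass 1: Select minimum 15 at index 3, swap -> [15, 26, 17, 24, 18]
Pass 2: Select minimum 17 at index 2, swap -> [15, 17, 26, 24, 18]
Pass 3: Select minimum 18 at index 4, swap -> [15, 17, 18, 24, 26]


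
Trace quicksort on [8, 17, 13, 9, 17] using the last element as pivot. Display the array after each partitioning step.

Partition 1: pivot=17 at index 4 -> [8, 17, 13, 9, 17]
Partition 2: pivot=9 at index 1 -> [8, 9, 13, 17, 17]
Partition 3: pivot=17 at index 3 -> [8, 9, 13, 17, 17]


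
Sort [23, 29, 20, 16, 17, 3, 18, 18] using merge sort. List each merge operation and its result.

Divide and conquer:
  Merge [23] + [29] -> [23, 29]
  Merge [20] + [16] -> [16, 20]
  Merge [23, 29] + [16, 20] -> [16, 20, 23, 29]
  Merge [17] + [3] -> [3, 17]
  Merge [18] + [18] -> [18, 18]
  Merge [3, 17] + [18, 18] -> [3, 17, 18, 18]
  Merge [16, 20, 23, 29] + [3, 17, 18, 18] -> [3, 16, 17, 18, 18, 20, 23, 29]


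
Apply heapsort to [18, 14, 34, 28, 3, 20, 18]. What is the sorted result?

Build heap: [34, 28, 20, 14, 3, 18, 18]
Extract 34: [28, 18, 20, 14, 3, 18, 34]
Extract 28: [20, 18, 18, 14, 3, 28, 34]
Extract 20: [18, 14, 18, 3, 20, 28, 34]
Extract 18: [18, 14, 3, 18, 20, 28, 34]
Extract 18: [14, 3, 18, 18, 20, 28, 34]
Extract 14: [3, 14, 18, 18, 20, 28, 34]


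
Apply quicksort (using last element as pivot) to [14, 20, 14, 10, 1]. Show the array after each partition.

Partition 1: pivot=1 at index 0 -> [1, 20, 14, 10, 14]
Partition 2: pivot=14 at index 3 -> [1, 14, 10, 14, 20]
Partition 3: pivot=10 at index 1 -> [1, 10, 14, 14, 20]


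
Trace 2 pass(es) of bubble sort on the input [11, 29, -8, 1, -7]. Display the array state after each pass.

After pass 1: [11, -8, 1, -7, 29] (3 swaps)
After pass 2: [-8, 1, -7, 11, 29] (3 swaps)
Total swaps: 6


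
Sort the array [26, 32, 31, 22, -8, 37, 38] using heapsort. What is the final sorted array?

Build heap: [38, 32, 37, 22, -8, 26, 31]
Extract 38: [37, 32, 31, 22, -8, 26, 38]
Extract 37: [32, 26, 31, 22, -8, 37, 38]
Extract 32: [31, 26, -8, 22, 32, 37, 38]
Extract 31: [26, 22, -8, 31, 32, 37, 38]
Extract 26: [22, -8, 26, 31, 32, 37, 38]
Extract 22: [-8, 22, 26, 31, 32, 37, 38]


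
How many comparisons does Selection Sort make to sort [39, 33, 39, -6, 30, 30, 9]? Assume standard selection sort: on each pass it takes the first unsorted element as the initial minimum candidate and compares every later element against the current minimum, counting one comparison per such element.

Pass 1: scan indices 1..6 for the minimum = 6 comparison(s); min is -6, place at index 0 -> [-6, 33, 39, 39, 30, 30, 9]
Pass 2: scan indices 2..6 for the minimum = 5 comparison(s); min is 9, place at index 1 -> [-6, 9, 39, 39, 30, 30, 33]
Pass 3: scan indices 3..6 for the minimum = 4 comparison(s); min is 30, place at index 2 -> [-6, 9, 30, 39, 39, 30, 33]
Pass 4: scan indices 4..6 for the minimum = 3 comparison(s); min is 30, place at index 3 -> [-6, 9, 30, 30, 39, 39, 33]
Pass 5: scan indices 5..6 for the minimum = 2 comparison(s); min is 33, place at index 4 -> [-6, 9, 30, 30, 33, 39, 39]
Pass 6: scan indices 6..6 for the minimum = 1 comparison(s); min is 39, place at index 5 -> [-6, 9, 30, 30, 33, 39, 39]
Selection sort always scans the whole unsorted suffix, so the count is (n-1) + (n-2) + ... + 1 = n(n-1)/2 = 7*6/2 = 21 regardless of the input order.
Total comparisons: 6 + 5 + 4 + 3 + 2 + 1 = 21


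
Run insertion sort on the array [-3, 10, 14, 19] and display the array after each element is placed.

First element -3 is already 'sorted'
Insert 10: shifted 0 elements -> [-3, 10, 14, 19]
Insert 14: shifted 0 elements -> [-3, 10, 14, 19]
Insert 19: shifted 0 elements -> [-3, 10, 14, 19]


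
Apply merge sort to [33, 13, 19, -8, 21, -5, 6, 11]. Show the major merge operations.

Divide and conquer:
  Merge [33] + [13] -> [13, 33]
  Merge [19] + [-8] -> [-8, 19]
  Merge [13, 33] + [-8, 19] -> [-8, 13, 19, 33]
  Merge [21] + [-5] -> [-5, 21]
  Merge [6] + [11] -> [6, 11]
  Merge [-5, 21] + [6, 11] -> [-5, 6, 11, 21]
  Merge [-8, 13, 19, 33] + [-5, 6, 11, 21] -> [-8, -5, 6, 11, 13, 19, 21, 33]


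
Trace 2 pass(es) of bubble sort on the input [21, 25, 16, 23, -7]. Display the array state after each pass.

After pass 1: [21, 16, 23, -7, 25] (3 swaps)
After pass 2: [16, 21, -7, 23, 25] (2 swaps)
Total swaps: 5


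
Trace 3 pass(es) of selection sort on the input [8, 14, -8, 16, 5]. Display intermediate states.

Pass 1: Select minimum -8 at index 2, swap -> [-8, 14, 8, 16, 5]
Pass 2: Select minimum 5 at index 4, swap -> [-8, 5, 8, 16, 14]
Pass 3: Select minimum 8 at index 2, swap -> [-8, 5, 8, 16, 14]


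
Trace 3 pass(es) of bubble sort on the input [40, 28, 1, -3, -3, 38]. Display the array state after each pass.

After pass 1: [28, 1, -3, -3, 38, 40] (5 swaps)
After pass 2: [1, -3, -3, 28, 38, 40] (3 swaps)
After pass 3: [-3, -3, 1, 28, 38, 40] (2 swaps)
Total swaps: 10


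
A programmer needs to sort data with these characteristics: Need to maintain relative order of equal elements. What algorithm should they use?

Best choice: Merge sort or Insertion sort
Reason: Both are stable; quicksort and heapsort are not stable


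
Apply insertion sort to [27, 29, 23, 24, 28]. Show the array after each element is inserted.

First element 27 is already 'sorted'
Insert 29: shifted 0 elements -> [27, 29, 23, 24, 28]
Insert 23: shifted 2 elements -> [23, 27, 29, 24, 28]
Insert 24: shifted 2 elements -> [23, 24, 27, 29, 28]
Insert 28: shifted 1 elements -> [23, 24, 27, 28, 29]


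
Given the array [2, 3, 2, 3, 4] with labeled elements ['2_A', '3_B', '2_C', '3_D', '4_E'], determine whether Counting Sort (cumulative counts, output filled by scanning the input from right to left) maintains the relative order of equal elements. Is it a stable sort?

Trace Counting Sort on the labeled array (the key is the number; the letter only tracks identity):
  Counts for values 0..4: [0, 0, 2, 2, 1]
  Cumulative counts: [0, 0, 2, 4, 5]
  Scan right to left: place 4_E at output index 4
  Scan right to left: place 3_D at output index 3
  Scan right to left: place 2_C at output index 1
  Scan right to left: place 3_B at output index 2
  Scan right to left: place 2_A at output index 0
  Output: [2_A, 2_C, 3_B, 3_D, 4_E]
Equal keys:
  value 2: originally 2_A, 2_C; after sorting 2_A, 2_C -> order preserved
  value 3: originally 3_B, 3_D; after sorting 3_B, 3_D -> order preserved
All equal keys kept their original relative order. Counting Sort is stable: scanning the input right to left with decreasing cumulative counts places later duplicates at later output positions.
Answer: Stable


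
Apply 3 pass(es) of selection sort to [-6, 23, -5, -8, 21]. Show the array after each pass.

Pass 1: Select minimum -8 at index 3, swap -> [-8, 23, -5, -6, 21]
Pass 2: Select minimum -6 at index 3, swap -> [-8, -6, -5, 23, 21]
Pass 3: Select minimum -5 at index 2, swap -> [-8, -6, -5, 23, 21]


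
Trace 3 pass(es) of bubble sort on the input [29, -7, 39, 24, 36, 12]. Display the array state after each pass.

After pass 1: [-7, 29, 24, 36, 12, 39] (4 swaps)
After pass 2: [-7, 24, 29, 12, 36, 39] (2 swaps)
After pass 3: [-7, 24, 12, 29, 36, 39] (1 swaps)
Total swaps: 7


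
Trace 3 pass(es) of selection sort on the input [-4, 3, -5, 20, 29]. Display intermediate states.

Pass 1: Select minimum -5 at index 2, swap -> [-5, 3, -4, 20, 29]
Pass 2: Select minimum -4 at index 2, swap -> [-5, -4, 3, 20, 29]
Pass 3: Select minimum 3 at index 2, swap -> [-5, -4, 3, 20, 29]


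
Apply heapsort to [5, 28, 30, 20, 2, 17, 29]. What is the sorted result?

Build heap: [30, 28, 29, 20, 2, 17, 5]
Extract 30: [29, 28, 17, 20, 2, 5, 30]
Extract 29: [28, 20, 17, 5, 2, 29, 30]
Extract 28: [20, 5, 17, 2, 28, 29, 30]
Extract 20: [17, 5, 2, 20, 28, 29, 30]
Extract 17: [5, 2, 17, 20, 28, 29, 30]
Extract 5: [2, 5, 17, 20, 28, 29, 30]


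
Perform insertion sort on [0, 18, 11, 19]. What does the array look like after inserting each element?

First element 0 is already 'sorted'
Insert 18: shifted 0 elements -> [0, 18, 11, 19]
Insert 11: shifted 1 elements -> [0, 11, 18, 19]
Insert 19: shifted 0 elements -> [0, 11, 18, 19]


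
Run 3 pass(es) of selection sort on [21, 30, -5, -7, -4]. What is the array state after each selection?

Pass 1: Select minimum -7 at index 3, swap -> [-7, 30, -5, 21, -4]
Pass 2: Select minimum -5 at index 2, swap -> [-7, -5, 30, 21, -4]
Pass 3: Select minimum -4 at index 4, swap -> [-7, -5, -4, 21, 30]


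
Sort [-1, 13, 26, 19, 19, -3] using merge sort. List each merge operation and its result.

Divide and conquer:
  Merge [13] + [26] -> [13, 26]
  Merge [-1] + [13, 26] -> [-1, 13, 26]
  Merge [19] + [-3] -> [-3, 19]
  Merge [19] + [-3, 19] -> [-3, 19, 19]
  Merge [-1, 13, 26] + [-3, 19, 19] -> [-3, -1, 13, 19, 19, 26]


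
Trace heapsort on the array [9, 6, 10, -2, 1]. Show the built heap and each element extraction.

Build heap: [10, 6, 9, -2, 1]
Extract 10: [9, 6, 1, -2, 10]
Extract 9: [6, -2, 1, 9, 10]
Extract 6: [1, -2, 6, 9, 10]
Extract 1: [-2, 1, 6, 9, 10]


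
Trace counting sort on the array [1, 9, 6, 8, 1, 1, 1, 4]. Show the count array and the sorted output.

Count array: [0, 4, 0, 0, 1, 0, 1, 0, 1, 1]
(count[i] = number of elements equal to i)
Cumulative count: [0, 4, 4, 4, 5, 5, 6, 6, 7, 8]
Sorted: [1, 1, 1, 1, 4, 6, 8, 9]


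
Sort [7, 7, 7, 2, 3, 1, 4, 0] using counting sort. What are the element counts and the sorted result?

Count array: [1, 1, 1, 1, 1, 0, 0, 3]
(count[i] = number of elements equal to i)
Cumulative count: [1, 2, 3, 4, 5, 5, 5, 8]
Sorted: [0, 1, 2, 3, 4, 7, 7, 7]


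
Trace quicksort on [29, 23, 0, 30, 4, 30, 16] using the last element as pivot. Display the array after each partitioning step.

Partition 1: pivot=16 at index 2 -> [0, 4, 16, 30, 23, 30, 29]
Partition 2: pivot=4 at index 1 -> [0, 4, 16, 30, 23, 30, 29]
Partition 3: pivot=29 at index 4 -> [0, 4, 16, 23, 29, 30, 30]
Partition 4: pivot=30 at index 6 -> [0, 4, 16, 23, 29, 30, 30]


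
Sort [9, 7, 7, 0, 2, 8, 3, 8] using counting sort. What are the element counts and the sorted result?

Count array: [1, 0, 1, 1, 0, 0, 0, 2, 2, 1]
(count[i] = number of elements equal to i)
Cumulative count: [1, 1, 2, 3, 3, 3, 3, 5, 7, 8]
Sorted: [0, 2, 3, 7, 7, 8, 8, 9]


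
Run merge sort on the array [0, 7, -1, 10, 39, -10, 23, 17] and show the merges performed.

Divide and conquer:
  Merge [0] + [7] -> [0, 7]
  Merge [-1] + [10] -> [-1, 10]
  Merge [0, 7] + [-1, 10] -> [-1, 0, 7, 10]
  Merge [39] + [-10] -> [-10, 39]
  Merge [23] + [17] -> [17, 23]
  Merge [-10, 39] + [17, 23] -> [-10, 17, 23, 39]
  Merge [-1, 0, 7, 10] + [-10, 17, 23, 39] -> [-10, -1, 0, 7, 10, 17, 23, 39]


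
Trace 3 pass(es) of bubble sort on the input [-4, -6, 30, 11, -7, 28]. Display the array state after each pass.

After pass 1: [-6, -4, 11, -7, 28, 30] (4 swaps)
After pass 2: [-6, -4, -7, 11, 28, 30] (1 swaps)
After pass 3: [-6, -7, -4, 11, 28, 30] (1 swaps)
Total swaps: 6


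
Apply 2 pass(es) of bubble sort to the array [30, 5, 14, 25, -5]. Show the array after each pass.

After pass 1: [5, 14, 25, -5, 30] (4 swaps)
After pass 2: [5, 14, -5, 25, 30] (1 swaps)
Total swaps: 5


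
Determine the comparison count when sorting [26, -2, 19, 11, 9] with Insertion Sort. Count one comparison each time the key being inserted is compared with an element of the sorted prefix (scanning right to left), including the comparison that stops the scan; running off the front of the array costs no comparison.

Insert -2: 26 > -2 (shift), reached front = 1 comparison(s) -> [-2, 26, 19, 11, 9]
Insert 19: 26 > 19 (shift), -2 <= 19 (stop) = 2 comparison(s) -> [-2, 19, 26, 11, 9]
Insert 11: 26 > 11 (shift), 19 > 11 (shift), -2 <= 11 (stop) = 3 comparison(s) -> [-2, 11, 19, 26, 9]
Insert 9: 26 > 9 (shift), 19 > 9 (shift), 11 > 9 (shift), -2 <= 9 (stop) = 4 comparison(s) -> [-2, 9, 11, 19, 26]
Total comparisons: 1 + 2 + 3 + 4 = 10


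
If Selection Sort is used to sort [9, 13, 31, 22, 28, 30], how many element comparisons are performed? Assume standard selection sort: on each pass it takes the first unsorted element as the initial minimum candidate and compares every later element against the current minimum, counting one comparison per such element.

Pass 1: scan indices 1..5 for the minimum = 5 comparison(s); min is 9, place at index 0 -> [9, 13, 31, 22, 28, 30]
Pass 2: scan indices 2..5 for the minimum = 4 comparison(s); min is 13, place at index 1 -> [9, 13, 31, 22, 28, 30]
Pass 3: scan indices 3..5 for the minimum = 3 comparison(s); min is 22, place at index 2 -> [9, 13, 22, 31, 28, 30]
Pass 4: scan indices 4..5 for the minimum = 2 comparison(s); min is 28, place at index 3 -> [9, 13, 22, 28, 31, 30]
Pass 5: scan indices 5..5 for the minimum = 1 comparison(s); min is 30, place at index 4 -> [9, 13, 22, 28, 30, 31]
Selection sort always scans the whole unsorted suffix, so the count is (n-1) + (n-2) + ... + 1 = n(n-1)/2 = 6*5/2 = 15 regardless of the input order.
Total comparisons: 5 + 4 + 3 + 2 + 1 = 15


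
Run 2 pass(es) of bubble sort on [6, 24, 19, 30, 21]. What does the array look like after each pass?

After pass 1: [6, 19, 24, 21, 30] (2 swaps)
After pass 2: [6, 19, 21, 24, 30] (1 swaps)
Total swaps: 3


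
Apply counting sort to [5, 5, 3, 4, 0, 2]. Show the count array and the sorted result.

Count array: [1, 0, 1, 1, 1, 2]
(count[i] = number of elements equal to i)
Cumulative count: [1, 1, 2, 3, 4, 6]
Sorted: [0, 2, 3, 4, 5, 5]


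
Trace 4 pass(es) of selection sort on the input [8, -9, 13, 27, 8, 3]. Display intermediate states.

Pass 1: Select minimum -9 at index 1, swap -> [-9, 8, 13, 27, 8, 3]
Pass 2: Select minimum 3 at index 5, swap -> [-9, 3, 13, 27, 8, 8]
Pass 3: Select minimum 8 at index 4, swap -> [-9, 3, 8, 27, 13, 8]
Pass 4: Select minimum 8 at index 5, swap -> [-9, 3, 8, 8, 13, 27]


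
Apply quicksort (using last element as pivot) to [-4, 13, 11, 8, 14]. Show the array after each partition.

Partition 1: pivot=14 at index 4 -> [-4, 13, 11, 8, 14]
Partition 2: pivot=8 at index 1 -> [-4, 8, 11, 13, 14]
Partition 3: pivot=13 at index 3 -> [-4, 8, 11, 13, 14]


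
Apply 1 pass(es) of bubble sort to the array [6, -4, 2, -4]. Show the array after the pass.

After pass 1: [-4, 2, -4, 6] (3 swaps)
Total swaps: 3


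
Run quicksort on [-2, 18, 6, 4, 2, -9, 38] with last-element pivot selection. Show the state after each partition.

Partition 1: pivot=38 at index 6 -> [-2, 18, 6, 4, 2, -9, 38]
Partition 2: pivot=-9 at index 0 -> [-9, 18, 6, 4, 2, -2, 38]
Partition 3: pivot=-2 at index 1 -> [-9, -2, 6, 4, 2, 18, 38]
Partition 4: pivot=18 at index 5 -> [-9, -2, 6, 4, 2, 18, 38]
Partition 5: pivot=2 at index 2 -> [-9, -2, 2, 4, 6, 18, 38]
Partition 6: pivot=6 at index 4 -> [-9, -2, 2, 4, 6, 18, 38]


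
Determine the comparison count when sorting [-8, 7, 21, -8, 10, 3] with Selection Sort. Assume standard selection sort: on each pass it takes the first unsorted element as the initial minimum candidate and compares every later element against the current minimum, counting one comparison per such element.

Pass 1: scan indices 1..5 for the minimum = 5 comparison(s); min is -8, place at index 0 -> [-8, 7, 21, -8, 10, 3]
Pass 2: scan indices 2..5 for the minimum = 4 comparison(s); min is -8, place at index 1 -> [-8, -8, 21, 7, 10, 3]
Pass 3: scan indices 3..5 for the minimum = 3 comparison(s); min is 3, place at index 2 -> [-8, -8, 3, 7, 10, 21]
Pass 4: scan indices 4..5 for the minimum = 2 comparison(s); min is 7, place at index 3 -> [-8, -8, 3, 7, 10, 21]
Pass 5: scan indices 5..5 for the minimum = 1 comparison(s); min is 10, place at index 4 -> [-8, -8, 3, 7, 10, 21]
Selection sort always scans the whole unsorted suffix, so the count is (n-1) + (n-2) + ... + 1 = n(n-1)/2 = 6*5/2 = 15 regardless of the input order.
Total comparisons: 5 + 4 + 3 + 2 + 1 = 15


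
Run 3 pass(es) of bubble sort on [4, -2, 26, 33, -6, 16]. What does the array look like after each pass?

After pass 1: [-2, 4, 26, -6, 16, 33] (3 swaps)
After pass 2: [-2, 4, -6, 16, 26, 33] (2 swaps)
After pass 3: [-2, -6, 4, 16, 26, 33] (1 swaps)
Total swaps: 6


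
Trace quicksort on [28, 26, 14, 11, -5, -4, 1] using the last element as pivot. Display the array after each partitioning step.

Partition 1: pivot=1 at index 2 -> [-5, -4, 1, 11, 28, 26, 14]
Partition 2: pivot=-4 at index 1 -> [-5, -4, 1, 11, 28, 26, 14]
Partition 3: pivot=14 at index 4 -> [-5, -4, 1, 11, 14, 26, 28]
Partition 4: pivot=28 at index 6 -> [-5, -4, 1, 11, 14, 26, 28]


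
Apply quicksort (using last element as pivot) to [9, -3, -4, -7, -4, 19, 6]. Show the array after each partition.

Partition 1: pivot=6 at index 4 -> [-3, -4, -7, -4, 6, 19, 9]
Partition 2: pivot=-4 at index 2 -> [-4, -7, -4, -3, 6, 19, 9]
Partition 3: pivot=-7 at index 0 -> [-7, -4, -4, -3, 6, 19, 9]
Partition 4: pivot=9 at index 5 -> [-7, -4, -4, -3, 6, 9, 19]


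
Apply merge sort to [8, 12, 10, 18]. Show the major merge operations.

Divide and conquer:
  Merge [8] + [12] -> [8, 12]
  Merge [10] + [18] -> [10, 18]
  Merge [8, 12] + [10, 18] -> [8, 10, 12, 18]


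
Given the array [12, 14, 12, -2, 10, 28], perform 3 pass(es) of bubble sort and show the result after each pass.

After pass 1: [12, 12, -2, 10, 14, 28] (3 swaps)
After pass 2: [12, -2, 10, 12, 14, 28] (2 swaps)
After pass 3: [-2, 10, 12, 12, 14, 28] (2 swaps)
Total swaps: 7


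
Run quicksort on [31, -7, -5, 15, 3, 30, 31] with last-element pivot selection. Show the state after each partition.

Partition 1: pivot=31 at index 6 -> [31, -7, -5, 15, 3, 30, 31]
Partition 2: pivot=30 at index 4 -> [-7, -5, 15, 3, 30, 31, 31]
Partition 3: pivot=3 at index 2 -> [-7, -5, 3, 15, 30, 31, 31]
Partition 4: pivot=-5 at index 1 -> [-7, -5, 3, 15, 30, 31, 31]


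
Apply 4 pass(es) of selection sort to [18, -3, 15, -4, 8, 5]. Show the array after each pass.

Pass 1: Select minimum -4 at index 3, swap -> [-4, -3, 15, 18, 8, 5]
Pass 2: Select minimum -3 at index 1, swap -> [-4, -3, 15, 18, 8, 5]
Pass 3: Select minimum 5 at index 5, swap -> [-4, -3, 5, 18, 8, 15]
Pass 4: Select minimum 8 at index 4, swap -> [-4, -3, 5, 8, 18, 15]


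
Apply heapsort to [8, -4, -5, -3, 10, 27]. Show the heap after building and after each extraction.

Build heap: [27, 10, 8, -3, -4, -5]
Extract 27: [10, -3, 8, -5, -4, 27]
Extract 10: [8, -3, -4, -5, 10, 27]
Extract 8: [-3, -5, -4, 8, 10, 27]
Extract -3: [-4, -5, -3, 8, 10, 27]
Extract -4: [-5, -4, -3, 8, 10, 27]


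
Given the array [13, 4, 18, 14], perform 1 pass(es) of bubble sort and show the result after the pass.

After pass 1: [4, 13, 14, 18] (2 swaps)
Total swaps: 2


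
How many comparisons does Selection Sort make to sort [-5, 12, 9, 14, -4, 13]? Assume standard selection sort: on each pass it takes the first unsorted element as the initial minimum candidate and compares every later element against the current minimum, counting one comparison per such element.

Pass 1: scan indices 1..5 for the minimum = 5 comparison(s); min is -5, place at index 0 -> [-5, 12, 9, 14, -4, 13]
Pass 2: scan indices 2..5 for the minimum = 4 comparison(s); min is -4, place at index 1 -> [-5, -4, 9, 14, 12, 13]
Pass 3: scan indices 3..5 for the minimum = 3 comparison(s); min is 9, place at index 2 -> [-5, -4, 9, 14, 12, 13]
Pass 4: scan indices 4..5 for the minimum = 2 comparison(s); min is 12, place at index 3 -> [-5, -4, 9, 12, 14, 13]
Pass 5: scan indices 5..5 for the minimum = 1 comparison(s); min is 13, place at index 4 -> [-5, -4, 9, 12, 13, 14]
Selection sort always scans the whole unsorted suffix, so the count is (n-1) + (n-2) + ... + 1 = n(n-1)/2 = 6*5/2 = 15 regardless of the input order.
Total comparisons: 5 + 4 + 3 + 2 + 1 = 15


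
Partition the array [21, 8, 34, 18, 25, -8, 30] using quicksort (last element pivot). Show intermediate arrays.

Partition 1: pivot=30 at index 5 -> [21, 8, 18, 25, -8, 30, 34]
Partition 2: pivot=-8 at index 0 -> [-8, 8, 18, 25, 21, 30, 34]
Partition 3: pivot=21 at index 3 -> [-8, 8, 18, 21, 25, 30, 34]
Partition 4: pivot=18 at index 2 -> [-8, 8, 18, 21, 25, 30, 34]


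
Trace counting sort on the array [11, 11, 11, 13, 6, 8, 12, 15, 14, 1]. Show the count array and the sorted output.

Count array: [0, 1, 0, 0, 0, 0, 1, 0, 1, 0, 0, 3, 1, 1, 1, 1]
(count[i] = number of elements equal to i)
Cumulative count: [0, 1, 1, 1, 1, 1, 2, 2, 3, 3, 3, 6, 7, 8, 9, 10]
Sorted: [1, 6, 8, 11, 11, 11, 12, 13, 14, 15]


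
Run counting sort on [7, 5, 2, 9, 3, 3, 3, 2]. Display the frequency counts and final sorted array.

Count array: [0, 0, 2, 3, 0, 1, 0, 1, 0, 1]
(count[i] = number of elements equal to i)
Cumulative count: [0, 0, 2, 5, 5, 6, 6, 7, 7, 8]
Sorted: [2, 2, 3, 3, 3, 5, 7, 9]


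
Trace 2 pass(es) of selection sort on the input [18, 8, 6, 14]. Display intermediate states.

Pass 1: Select minimum 6 at index 2, swap -> [6, 8, 18, 14]
Pass 2: Select minimum 8 at index 1, swap -> [6, 8, 18, 14]


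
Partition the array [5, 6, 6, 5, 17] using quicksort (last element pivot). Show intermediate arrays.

Partition 1: pivot=17 at index 4 -> [5, 6, 6, 5, 17]
Partition 2: pivot=5 at index 1 -> [5, 5, 6, 6, 17]
Partition 3: pivot=6 at index 3 -> [5, 5, 6, 6, 17]


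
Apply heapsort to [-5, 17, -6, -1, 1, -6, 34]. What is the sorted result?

Build heap: [34, 17, -5, -1, 1, -6, -6]
Extract 34: [17, 1, -5, -1, -6, -6, 34]
Extract 17: [1, -1, -5, -6, -6, 17, 34]
Extract 1: [-1, -6, -5, -6, 1, 17, 34]
Extract -1: [-5, -6, -6, -1, 1, 17, 34]
Extract -5: [-6, -6, -5, -1, 1, 17, 34]
Extract -6: [-6, -6, -5, -1, 1, 17, 34]


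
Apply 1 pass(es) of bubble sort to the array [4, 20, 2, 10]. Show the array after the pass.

After pass 1: [4, 2, 10, 20] (2 swaps)
Total swaps: 2


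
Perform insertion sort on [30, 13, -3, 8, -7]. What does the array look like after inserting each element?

First element 30 is already 'sorted'
Insert 13: shifted 1 elements -> [13, 30, -3, 8, -7]
Insert -3: shifted 2 elements -> [-3, 13, 30, 8, -7]
Insert 8: shifted 2 elements -> [-3, 8, 13, 30, -7]
Insert -7: shifted 4 elements -> [-7, -3, 8, 13, 30]


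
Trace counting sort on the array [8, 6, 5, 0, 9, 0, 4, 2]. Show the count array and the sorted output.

Count array: [2, 0, 1, 0, 1, 1, 1, 0, 1, 1]
(count[i] = number of elements equal to i)
Cumulative count: [2, 2, 3, 3, 4, 5, 6, 6, 7, 8]
Sorted: [0, 0, 2, 4, 5, 6, 8, 9]


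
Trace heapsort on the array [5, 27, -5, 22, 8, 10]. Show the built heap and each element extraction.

Build heap: [27, 22, 10, 5, 8, -5]
Extract 27: [22, 8, 10, 5, -5, 27]
Extract 22: [10, 8, -5, 5, 22, 27]
Extract 10: [8, 5, -5, 10, 22, 27]
Extract 8: [5, -5, 8, 10, 22, 27]
Extract 5: [-5, 5, 8, 10, 22, 27]


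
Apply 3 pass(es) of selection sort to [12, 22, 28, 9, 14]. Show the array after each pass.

Pass 1: Select minimum 9 at index 3, swap -> [9, 22, 28, 12, 14]
Pass 2: Select minimum 12 at index 3, swap -> [9, 12, 28, 22, 14]
Pass 3: Select minimum 14 at index 4, swap -> [9, 12, 14, 22, 28]


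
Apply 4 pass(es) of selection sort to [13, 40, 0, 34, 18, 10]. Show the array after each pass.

Pass 1: Select minimum 0 at index 2, swap -> [0, 40, 13, 34, 18, 10]
Pass 2: Select minimum 10 at index 5, swap -> [0, 10, 13, 34, 18, 40]
Pass 3: Select minimum 13 at index 2, swap -> [0, 10, 13, 34, 18, 40]
Pass 4: Select minimum 18 at index 4, swap -> [0, 10, 13, 18, 34, 40]


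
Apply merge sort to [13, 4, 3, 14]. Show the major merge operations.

Divide and conquer:
  Merge [13] + [4] -> [4, 13]
  Merge [3] + [14] -> [3, 14]
  Merge [4, 13] + [3, 14] -> [3, 4, 13, 14]


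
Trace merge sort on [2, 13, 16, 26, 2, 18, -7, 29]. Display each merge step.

Divide and conquer:
  Merge [2] + [13] -> [2, 13]
  Merge [16] + [26] -> [16, 26]
  Merge [2, 13] + [16, 26] -> [2, 13, 16, 26]
  Merge [2] + [18] -> [2, 18]
  Merge [-7] + [29] -> [-7, 29]
  Merge [2, 18] + [-7, 29] -> [-7, 2, 18, 29]
  Merge [2, 13, 16, 26] + [-7, 2, 18, 29] -> [-7, 2, 2, 13, 16, 18, 26, 29]


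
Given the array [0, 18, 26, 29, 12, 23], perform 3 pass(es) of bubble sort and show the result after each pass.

After pass 1: [0, 18, 26, 12, 23, 29] (2 swaps)
After pass 2: [0, 18, 12, 23, 26, 29] (2 swaps)
After pass 3: [0, 12, 18, 23, 26, 29] (1 swaps)
Total swaps: 5


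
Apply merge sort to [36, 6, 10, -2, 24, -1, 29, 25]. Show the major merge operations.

Divide and conquer:
  Merge [36] + [6] -> [6, 36]
  Merge [10] + [-2] -> [-2, 10]
  Merge [6, 36] + [-2, 10] -> [-2, 6, 10, 36]
  Merge [24] + [-1] -> [-1, 24]
  Merge [29] + [25] -> [25, 29]
  Merge [-1, 24] + [25, 29] -> [-1, 24, 25, 29]
  Merge [-2, 6, 10, 36] + [-1, 24, 25, 29] -> [-2, -1, 6, 10, 24, 25, 29, 36]


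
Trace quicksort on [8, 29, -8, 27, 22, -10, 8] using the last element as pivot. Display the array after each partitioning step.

Partition 1: pivot=8 at index 3 -> [8, -8, -10, 8, 22, 29, 27]
Partition 2: pivot=-10 at index 0 -> [-10, -8, 8, 8, 22, 29, 27]
Partition 3: pivot=8 at index 2 -> [-10, -8, 8, 8, 22, 29, 27]
Partition 4: pivot=27 at index 5 -> [-10, -8, 8, 8, 22, 27, 29]


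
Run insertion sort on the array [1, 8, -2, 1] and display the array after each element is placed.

First element 1 is already 'sorted'
Insert 8: shifted 0 elements -> [1, 8, -2, 1]
Insert -2: shifted 2 elements -> [-2, 1, 8, 1]
Insert 1: shifted 1 elements -> [-2, 1, 1, 8]


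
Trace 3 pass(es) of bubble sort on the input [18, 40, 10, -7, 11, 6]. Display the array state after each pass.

After pass 1: [18, 10, -7, 11, 6, 40] (4 swaps)
After pass 2: [10, -7, 11, 6, 18, 40] (4 swaps)
After pass 3: [-7, 10, 6, 11, 18, 40] (2 swaps)
Total swaps: 10


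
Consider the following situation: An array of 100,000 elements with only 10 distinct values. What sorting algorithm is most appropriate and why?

Best choice: 3-way quicksort or Counting sort
Reason: 3-way (Dutch national flag) partitioning groups every copy of the pivot together, so with only d=10 distinct keys quicksort finishes in O(n log d) expected time, which is effectively linear; counting sort runs in O(n + k) where k is the size of the key range (not the number of distinct values), so it is linear when the 10 values are integers drawn from a small known range


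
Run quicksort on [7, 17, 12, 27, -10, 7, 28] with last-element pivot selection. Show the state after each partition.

Partition 1: pivot=28 at index 6 -> [7, 17, 12, 27, -10, 7, 28]
Partition 2: pivot=7 at index 2 -> [7, -10, 7, 27, 17, 12, 28]
Partition 3: pivot=-10 at index 0 -> [-10, 7, 7, 27, 17, 12, 28]
Partition 4: pivot=12 at index 3 -> [-10, 7, 7, 12, 17, 27, 28]
Partition 5: pivot=27 at index 5 -> [-10, 7, 7, 12, 17, 27, 28]


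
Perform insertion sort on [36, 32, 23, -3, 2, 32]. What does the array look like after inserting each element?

First element 36 is already 'sorted'
Insert 32: shifted 1 elements -> [32, 36, 23, -3, 2, 32]
Insert 23: shifted 2 elements -> [23, 32, 36, -3, 2, 32]
Insert -3: shifted 3 elements -> [-3, 23, 32, 36, 2, 32]
Insert 2: shifted 3 elements -> [-3, 2, 23, 32, 36, 32]
Insert 32: shifted 1 elements -> [-3, 2, 23, 32, 32, 36]


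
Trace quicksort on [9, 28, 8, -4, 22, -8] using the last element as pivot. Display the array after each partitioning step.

Partition 1: pivot=-8 at index 0 -> [-8, 28, 8, -4, 22, 9]
Partition 2: pivot=9 at index 3 -> [-8, 8, -4, 9, 22, 28]
Partition 3: pivot=-4 at index 1 -> [-8, -4, 8, 9, 22, 28]
Partition 4: pivot=28 at index 5 -> [-8, -4, 8, 9, 22, 28]


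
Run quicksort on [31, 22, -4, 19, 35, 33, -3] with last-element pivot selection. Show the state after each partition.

Partition 1: pivot=-3 at index 1 -> [-4, -3, 31, 19, 35, 33, 22]
Partition 2: pivot=22 at index 3 -> [-4, -3, 19, 22, 35, 33, 31]
Partition 3: pivot=31 at index 4 -> [-4, -3, 19, 22, 31, 33, 35]
Partition 4: pivot=35 at index 6 -> [-4, -3, 19, 22, 31, 33, 35]


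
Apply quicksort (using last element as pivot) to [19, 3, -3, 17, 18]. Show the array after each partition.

Partition 1: pivot=18 at index 3 -> [3, -3, 17, 18, 19]
Partition 2: pivot=17 at index 2 -> [3, -3, 17, 18, 19]
Partition 3: pivot=-3 at index 0 -> [-3, 3, 17, 18, 19]


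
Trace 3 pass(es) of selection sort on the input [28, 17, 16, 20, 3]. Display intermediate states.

Pass 1: Select minimum 3 at index 4, swap -> [3, 17, 16, 20, 28]
Pass 2: Select minimum 16 at index 2, swap -> [3, 16, 17, 20, 28]
Pass 3: Select minimum 17 at index 2, swap -> [3, 16, 17, 20, 28]


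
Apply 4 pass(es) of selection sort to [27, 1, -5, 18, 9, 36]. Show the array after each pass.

Pass 1: Select minimum -5 at index 2, swap -> [-5, 1, 27, 18, 9, 36]
Pass 2: Select minimum 1 at index 1, swap -> [-5, 1, 27, 18, 9, 36]
Pass 3: Select minimum 9 at index 4, swap -> [-5, 1, 9, 18, 27, 36]
Pass 4: Select minimum 18 at index 3, swap -> [-5, 1, 9, 18, 27, 36]


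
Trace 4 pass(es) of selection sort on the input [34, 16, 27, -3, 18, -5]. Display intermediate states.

Pass 1: Select minimum -5 at index 5, swap -> [-5, 16, 27, -3, 18, 34]
Pass 2: Select minimum -3 at index 3, swap -> [-5, -3, 27, 16, 18, 34]
Pass 3: Select minimum 16 at index 3, swap -> [-5, -3, 16, 27, 18, 34]
Pass 4: Select minimum 18 at index 4, swap -> [-5, -3, 16, 18, 27, 34]


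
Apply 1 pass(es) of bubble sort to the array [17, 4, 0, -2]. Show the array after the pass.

After pass 1: [4, 0, -2, 17] (3 swaps)
Total swaps: 3


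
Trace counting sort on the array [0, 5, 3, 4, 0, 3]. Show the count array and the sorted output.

Count array: [2, 0, 0, 2, 1, 1]
(count[i] = number of elements equal to i)
Cumulative count: [2, 2, 2, 4, 5, 6]
Sorted: [0, 0, 3, 3, 4, 5]


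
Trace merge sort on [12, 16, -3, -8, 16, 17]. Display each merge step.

Divide and conquer:
  Merge [16] + [-3] -> [-3, 16]
  Merge [12] + [-3, 16] -> [-3, 12, 16]
  Merge [16] + [17] -> [16, 17]
  Merge [-8] + [16, 17] -> [-8, 16, 17]
  Merge [-3, 12, 16] + [-8, 16, 17] -> [-8, -3, 12, 16, 16, 17]


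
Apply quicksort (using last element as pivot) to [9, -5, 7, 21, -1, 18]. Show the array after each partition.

Partition 1: pivot=18 at index 4 -> [9, -5, 7, -1, 18, 21]
Partition 2: pivot=-1 at index 1 -> [-5, -1, 7, 9, 18, 21]
Partition 3: pivot=9 at index 3 -> [-5, -1, 7, 9, 18, 21]


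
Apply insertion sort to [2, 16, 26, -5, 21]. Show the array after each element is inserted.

First element 2 is already 'sorted'
Insert 16: shifted 0 elements -> [2, 16, 26, -5, 21]
Insert 26: shifted 0 elements -> [2, 16, 26, -5, 21]
Insert -5: shifted 3 elements -> [-5, 2, 16, 26, 21]
Insert 21: shifted 1 elements -> [-5, 2, 16, 21, 26]


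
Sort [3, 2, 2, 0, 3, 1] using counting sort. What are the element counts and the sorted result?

Count array: [1, 1, 2, 2]
(count[i] = number of elements equal to i)
Cumulative count: [1, 2, 4, 6]
Sorted: [0, 1, 2, 2, 3, 3]


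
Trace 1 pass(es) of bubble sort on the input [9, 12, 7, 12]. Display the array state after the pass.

After pass 1: [9, 7, 12, 12] (1 swaps)
Total swaps: 1


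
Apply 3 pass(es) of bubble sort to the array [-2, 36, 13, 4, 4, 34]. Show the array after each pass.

After pass 1: [-2, 13, 4, 4, 34, 36] (4 swaps)
After pass 2: [-2, 4, 4, 13, 34, 36] (2 swaps)
After pass 3: [-2, 4, 4, 13, 34, 36] (0 swaps)
Total swaps: 6


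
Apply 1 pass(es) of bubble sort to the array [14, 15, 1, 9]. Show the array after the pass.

After pass 1: [14, 1, 9, 15] (2 swaps)
Total swaps: 2


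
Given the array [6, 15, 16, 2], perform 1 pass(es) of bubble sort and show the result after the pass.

After pass 1: [6, 15, 2, 16] (1 swaps)
Total swaps: 1


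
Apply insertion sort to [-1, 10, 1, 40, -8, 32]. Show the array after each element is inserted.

First element -1 is already 'sorted'
Insert 10: shifted 0 elements -> [-1, 10, 1, 40, -8, 32]
Insert 1: shifted 1 elements -> [-1, 1, 10, 40, -8, 32]
Insert 40: shifted 0 elements -> [-1, 1, 10, 40, -8, 32]
Insert -8: shifted 4 elements -> [-8, -1, 1, 10, 40, 32]
Insert 32: shifted 1 elements -> [-8, -1, 1, 10, 32, 40]


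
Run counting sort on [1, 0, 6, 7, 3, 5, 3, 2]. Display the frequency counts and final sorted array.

Count array: [1, 1, 1, 2, 0, 1, 1, 1]
(count[i] = number of elements equal to i)
Cumulative count: [1, 2, 3, 5, 5, 6, 7, 8]
Sorted: [0, 1, 2, 3, 3, 5, 6, 7]


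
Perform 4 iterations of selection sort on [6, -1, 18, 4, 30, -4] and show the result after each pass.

Pass 1: Select minimum -4 at index 5, swap -> [-4, -1, 18, 4, 30, 6]
Pass 2: Select minimum -1 at index 1, swap -> [-4, -1, 18, 4, 30, 6]
Pass 3: Select minimum 4 at index 3, swap -> [-4, -1, 4, 18, 30, 6]
Pass 4: Select minimum 6 at index 5, swap -> [-4, -1, 4, 6, 30, 18]


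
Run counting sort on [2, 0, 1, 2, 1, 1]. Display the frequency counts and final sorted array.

Count array: [1, 3, 2]
(count[i] = number of elements equal to i)
Cumulative count: [1, 4, 6]
Sorted: [0, 1, 1, 1, 2, 2]


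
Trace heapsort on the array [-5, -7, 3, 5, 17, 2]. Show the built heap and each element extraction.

Build heap: [17, 5, 3, -5, -7, 2]
Extract 17: [5, 2, 3, -5, -7, 17]
Extract 5: [3, 2, -7, -5, 5, 17]
Extract 3: [2, -5, -7, 3, 5, 17]
Extract 2: [-5, -7, 2, 3, 5, 17]
Extract -5: [-7, -5, 2, 3, 5, 17]
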